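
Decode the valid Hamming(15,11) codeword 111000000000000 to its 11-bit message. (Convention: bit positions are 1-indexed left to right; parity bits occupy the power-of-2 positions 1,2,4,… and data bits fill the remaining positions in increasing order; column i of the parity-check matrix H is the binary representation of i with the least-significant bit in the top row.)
Parity bits occupy power-of-2 positions; data bits are at positions {3,5,6,7,9,10,11,12,13,14,15} (1-indexed).
Extract: c[3]=1 c[5]=0 c[6]=0 c[7]=0 c[9]=0 c[10]=0 c[11]=0 c[12]=0 c[13]=0 c[14]=0 c[15]=0
Data = 10000000000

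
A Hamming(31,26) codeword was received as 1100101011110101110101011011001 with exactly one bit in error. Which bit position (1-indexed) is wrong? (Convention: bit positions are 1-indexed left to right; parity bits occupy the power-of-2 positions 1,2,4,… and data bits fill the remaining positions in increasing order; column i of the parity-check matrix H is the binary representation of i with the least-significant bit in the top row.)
Syndrome s = H · r^T (mod 2), r = 1100101011110101110101011011001:
  s[0] = (1010101010101010101010101010101)·(1100101011110101110101011011001) mod 2 = 1+0+0+0+1+0+1+0+1+0+1+0+0+0+0+0+1+0+0+0+0+0+0+0+1+0+1+0+0+0+1 mod 2 = 1
  s[1] = (0110011001100110011001100110011)·(1100101011110101110101011011001) mod 2 = 0+1+0+0+0+0+1+0+0+1+1+0+0+1+0+0+0+1+0+0+0+1+0+0+0+0+1+0+0+0+1 mod 2 = 1
  s[2] = (0001111000011110000111100001111)·(1100101011110101110101011011001) mod 2 = 0+0+0+0+1+0+1+0+0+0+0+1+0+1+0+0+0+0+0+1+0+1+0+0+0+0+0+1+0+0+1 mod 2 = 0
  s[3] = (0000000111111110000000011111111)·(1100101011110101110101011011001) mod 2 = 0+0+0+0+0+0+0+0+1+1+1+1+0+1+0+0+0+0+0+0+0+0+0+1+1+0+1+1+0+0+1 mod 2 = 0
  s[4] = (0000000000000001111111111111111)·(1100101011110101110101011011001) mod 2 = 0+0+0+0+0+0+0+0+0+0+0+0+0+0+0+1+1+1+0+1+0+1+0+1+1+0+1+1+0+0+1 mod 2 = 0
Syndrome = 11000
Column i of H is the binary representation of i, so the syndrome is the binary index of the flipped bit.
Read s = 11000 with s[0] as LSB: 1·2^0 + 1·2^1 + 0·2^2 + 0·2^3 + 0·2^4 = 3.
Error is at bit position 3.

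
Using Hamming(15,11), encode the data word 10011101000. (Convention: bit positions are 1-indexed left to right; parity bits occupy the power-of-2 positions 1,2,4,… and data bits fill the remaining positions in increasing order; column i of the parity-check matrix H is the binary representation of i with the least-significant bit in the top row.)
Codeword c = d · G (mod 2), d = 10011101000:
  c[0] = d·G[:,0] = (10011101000)·(11011010101) mod 2 = 1+0+0+1+1+0+0+0+0+0+0 mod 2 = 1
  c[1] = d·G[:,1] = (10011101000)·(10110110011) mod 2 = 1+0+0+1+0+1+0+0+0+0+0 mod 2 = 1
  c[2] = d·G[:,2] = (10011101000)·(10000000000) mod 2 = 1+0+0+0+0+0+0+0+0+0+0 mod 2 = 1
  c[3] = d·G[:,3] = (10011101000)·(01110001111) mod 2 = 0+0+0+1+0+0+0+1+0+0+0 mod 2 = 0
  c[4] = d·G[:,4] = (10011101000)·(01000000000) mod 2 = 0+0+0+0+0+0+0+0+0+0+0 mod 2 = 0
  c[5] = d·G[:,5] = (10011101000)·(00100000000) mod 2 = 0+0+0+0+0+0+0+0+0+0+0 mod 2 = 0
  c[6] = d·G[:,6] = (10011101000)·(00010000000) mod 2 = 0+0+0+1+0+0+0+0+0+0+0 mod 2 = 1
  c[7] = d·G[:,7] = (10011101000)·(00001111111) mod 2 = 0+0+0+0+1+1+0+1+0+0+0 mod 2 = 1
  c[8] = d·G[:,8] = (10011101000)·(00001000000) mod 2 = 0+0+0+0+1+0+0+0+0+0+0 mod 2 = 1
  c[9] = d·G[:,9] = (10011101000)·(00000100000) mod 2 = 0+0+0+0+0+1+0+0+0+0+0 mod 2 = 1
  c[10] = d·G[:,10] = (10011101000)·(00000010000) mod 2 = 0+0+0+0+0+0+0+0+0+0+0 mod 2 = 0
  c[11] = d·G[:,11] = (10011101000)·(00000001000) mod 2 = 0+0+0+0+0+0+0+1+0+0+0 mod 2 = 1
  c[12] = d·G[:,12] = (10011101000)·(00000000100) mod 2 = 0+0+0+0+0+0+0+0+0+0+0 mod 2 = 0
  c[13] = d·G[:,13] = (10011101000)·(00000000010) mod 2 = 0+0+0+0+0+0+0+0+0+0+0 mod 2 = 0
  c[14] = d·G[:,14] = (10011101000)·(00000000001) mod 2 = 0+0+0+0+0+0+0+0+0+0+0 mod 2 = 0
Codeword = 111000111101000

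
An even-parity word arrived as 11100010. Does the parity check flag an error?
Sum of received bits: 1+1+1+0+0+0+1+0 = 4; 4 mod 2 = 0. Result is 0 → no error detected.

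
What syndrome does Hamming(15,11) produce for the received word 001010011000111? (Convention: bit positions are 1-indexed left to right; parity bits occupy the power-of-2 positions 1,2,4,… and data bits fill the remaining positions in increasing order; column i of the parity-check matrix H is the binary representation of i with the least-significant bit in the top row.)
Syndrome s = H · r^T (mod 2), r = 001010011000111:
  s[0] = (101010101010101)·(001010011000111) mod 2 = 0+0+1+0+1+0+0+0+1+0+0+0+1+0+1 mod 2 = 1
  s[1] = (011001100110011)·(001010011000111) mod 2 = 0+0+1+0+0+0+0+0+0+0+0+0+0+1+1 mod 2 = 1
  s[2] = (000111100001111)·(001010011000111) mod 2 = 0+0+0+0+1+0+0+0+0+0+0+0+1+1+1 mod 2 = 0
  s[3] = (000000011111111)·(001010011000111) mod 2 = 0+0+0+0+0+0+0+1+1+0+0+0+1+1+1 mod 2 = 1
Syndrome = 1101
Non-zero syndrome: error at position 11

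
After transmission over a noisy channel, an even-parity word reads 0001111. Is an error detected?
Sum of received bits: 0+0+0+1+1+1+1 = 4; 4 mod 2 = 0. Result is 0 → no error detected.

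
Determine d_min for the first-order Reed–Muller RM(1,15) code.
d_min = 16384 (RM(1,15) has length 32768 and minimum distance 2^(m−1) = 16384).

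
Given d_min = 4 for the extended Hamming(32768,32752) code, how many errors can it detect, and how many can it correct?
Detection only: up to d_min − 1 = 3 errors.
Correction: up to ⌊(d_min − 1)/2⌋ = ⌊3/2⌋ = 1 errors.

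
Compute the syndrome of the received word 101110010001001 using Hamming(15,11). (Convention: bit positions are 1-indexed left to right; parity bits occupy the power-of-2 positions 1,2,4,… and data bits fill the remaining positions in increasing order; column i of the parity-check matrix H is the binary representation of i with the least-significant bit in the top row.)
Syndrome s = H · r^T (mod 2), r = 101110010001001:
  s[0] = (101010101010101)·(101110010001001) mod 2 = 1+0+1+0+1+0+0+0+0+0+0+0+0+0+1 mod 2 = 0
  s[1] = (011001100110011)·(101110010001001) mod 2 = 0+0+1+0+0+0+0+0+0+0+0+0+0+0+1 mod 2 = 0
  s[2] = (000111100001111)·(101110010001001) mod 2 = 0+0+0+1+1+0+0+0+0+0+0+1+0+0+1 mod 2 = 0
  s[3] = (000000011111111)·(101110010001001) mod 2 = 0+0+0+0+0+0+0+1+0+0+0+1+0+0+1 mod 2 = 1
Syndrome = 0001
Non-zero syndrome: error at position 8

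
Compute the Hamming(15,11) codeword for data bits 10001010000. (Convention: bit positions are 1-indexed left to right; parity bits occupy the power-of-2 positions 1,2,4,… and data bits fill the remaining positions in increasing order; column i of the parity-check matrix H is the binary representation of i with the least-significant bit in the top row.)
Codeword c = d · G (mod 2), d = 10001010000:
  c[0] = d·G[:,0] = (10001010000)·(11011010101) mod 2 = 1+0+0+0+1+0+1+0+0+0+0 mod 2 = 1
  c[1] = d·G[:,1] = (10001010000)·(10110110011) mod 2 = 1+0+0+0+0+0+1+0+0+0+0 mod 2 = 0
  c[2] = d·G[:,2] = (10001010000)·(10000000000) mod 2 = 1+0+0+0+0+0+0+0+0+0+0 mod 2 = 1
  c[3] = d·G[:,3] = (10001010000)·(01110001111) mod 2 = 0+0+0+0+0+0+0+0+0+0+0 mod 2 = 0
  c[4] = d·G[:,4] = (10001010000)·(01000000000) mod 2 = 0+0+0+0+0+0+0+0+0+0+0 mod 2 = 0
  c[5] = d·G[:,5] = (10001010000)·(00100000000) mod 2 = 0+0+0+0+0+0+0+0+0+0+0 mod 2 = 0
  c[6] = d·G[:,6] = (10001010000)·(00010000000) mod 2 = 0+0+0+0+0+0+0+0+0+0+0 mod 2 = 0
  c[7] = d·G[:,7] = (10001010000)·(00001111111) mod 2 = 0+0+0+0+1+0+1+0+0+0+0 mod 2 = 0
  c[8] = d·G[:,8] = (10001010000)·(00001000000) mod 2 = 0+0+0+0+1+0+0+0+0+0+0 mod 2 = 1
  c[9] = d·G[:,9] = (10001010000)·(00000100000) mod 2 = 0+0+0+0+0+0+0+0+0+0+0 mod 2 = 0
  c[10] = d·G[:,10] = (10001010000)·(00000010000) mod 2 = 0+0+0+0+0+0+1+0+0+0+0 mod 2 = 1
  c[11] = d·G[:,11] = (10001010000)·(00000001000) mod 2 = 0+0+0+0+0+0+0+0+0+0+0 mod 2 = 0
  c[12] = d·G[:,12] = (10001010000)·(00000000100) mod 2 = 0+0+0+0+0+0+0+0+0+0+0 mod 2 = 0
  c[13] = d·G[:,13] = (10001010000)·(00000000010) mod 2 = 0+0+0+0+0+0+0+0+0+0+0 mod 2 = 0
  c[14] = d·G[:,14] = (10001010000)·(00000000001) mod 2 = 0+0+0+0+0+0+0+0+0+0+0 mod 2 = 0
Codeword = 101000001010000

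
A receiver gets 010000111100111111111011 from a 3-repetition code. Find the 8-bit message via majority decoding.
Split into 3-bit blocks and majority-vote each:
  block 1 = 010: 1 ones, 2 zeros → 0
  block 2 = 000: 0 ones, 3 zeros → 0
  block 3 = 111: 3 ones, 0 zeros → 1
  block 4 = 100: 1 ones, 2 zeros → 0
  block 5 = 111: 3 ones, 0 zeros → 1
  block 6 = 111: 3 ones, 0 zeros → 1
  block 7 = 111: 3 ones, 0 zeros → 1
  block 8 = 011: 2 ones, 1 zeros → 1
Decoded = 00101111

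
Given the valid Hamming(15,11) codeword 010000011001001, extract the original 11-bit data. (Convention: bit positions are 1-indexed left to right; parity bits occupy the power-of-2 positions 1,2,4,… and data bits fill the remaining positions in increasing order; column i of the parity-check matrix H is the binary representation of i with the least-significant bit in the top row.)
Parity bits occupy power-of-2 positions; data bits are at positions {3,5,6,7,9,10,11,12,13,14,15} (1-indexed).
Extract: c[3]=0 c[5]=0 c[6]=0 c[7]=0 c[9]=1 c[10]=0 c[11]=0 c[12]=1 c[13]=0 c[14]=0 c[15]=1
Data = 00001001001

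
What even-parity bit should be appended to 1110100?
Sum of data bits: 1+1+1+0+1+0+0 = 4.
4 mod 2 = 0, so parity bit = 0.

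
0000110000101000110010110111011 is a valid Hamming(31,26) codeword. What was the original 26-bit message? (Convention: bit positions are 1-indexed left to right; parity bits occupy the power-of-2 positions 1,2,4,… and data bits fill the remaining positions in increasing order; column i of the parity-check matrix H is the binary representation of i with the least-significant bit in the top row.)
Parity bits occupy power-of-2 positions; data bits are at positions {3,5,6,7,9,10,11,12,13,14,15,17,18,19,20,21,22,23,24,25,26,27,28,29,30,31} (1-indexed).
Extract: c[3]=0 c[5]=1 c[6]=1 c[7]=0 c[9]=0 c[10]=0 c[11]=1 c[12]=0 c[13]=1 c[14]=0 c[15]=0 c[17]=1 c[18]=1 c[19]=0 c[20]=0 c[21]=1 c[22]=0 c[23]=1 c[24]=1 c[25]=0 c[26]=1 c[27]=1 c[28]=1 c[29]=0 c[30]=1 c[31]=1
Data = 01100010100110010110111011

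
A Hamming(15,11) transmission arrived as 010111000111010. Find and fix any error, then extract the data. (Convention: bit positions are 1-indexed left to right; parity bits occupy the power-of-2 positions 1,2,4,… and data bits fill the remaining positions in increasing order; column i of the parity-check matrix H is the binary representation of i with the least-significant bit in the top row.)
Syndrome s = H · r^T (mod 2), r = 010111000111010:
  s[0] = (101010101010101)·(010111000111010) mod 2 = 0+0+0+0+1+0+0+0+0+0+1+0+0+0+0 mod 2 = 0
  s[1] = (011001100110011)·(010111000111010) mod 2 = 0+1+0+0+0+1+0+0+0+1+1+0+0+1+0 mod 2 = 1
  s[2] = (000111100001111)·(010111000111010) mod 2 = 0+0+0+1+1+1+0+0+0+0+0+1+0+1+0 mod 2 = 1
  s[3] = (000000011111111)·(010111000111010) mod 2 = 0+0+0+0+0+0+0+0+0+1+1+1+0+1+0 mod 2 = 0
Syndrome = 0110
Column 6 of H equals this syndrome → error at bit 6 (1-indexed).
Flip bit 6: 010111000111010 → 010110000111010
Extract data bits at positions {3,5,6,7,9,10,11,12,13,14,15}: 01000111010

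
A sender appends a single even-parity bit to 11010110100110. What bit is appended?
Sum of data bits: 1+1+0+1+0+1+1+0+1+0+0+1+1+0 = 8.
8 mod 2 = 0, so parity bit = 0.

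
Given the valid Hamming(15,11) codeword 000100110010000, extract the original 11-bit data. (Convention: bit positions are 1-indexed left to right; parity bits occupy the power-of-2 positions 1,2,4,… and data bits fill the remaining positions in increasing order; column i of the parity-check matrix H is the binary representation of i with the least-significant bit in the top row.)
Parity bits occupy power-of-2 positions; data bits are at positions {3,5,6,7,9,10,11,12,13,14,15} (1-indexed).
Extract: c[3]=0 c[5]=0 c[6]=0 c[7]=1 c[9]=0 c[10]=0 c[11]=1 c[12]=0 c[13]=0 c[14]=0 c[15]=0
Data = 00010010000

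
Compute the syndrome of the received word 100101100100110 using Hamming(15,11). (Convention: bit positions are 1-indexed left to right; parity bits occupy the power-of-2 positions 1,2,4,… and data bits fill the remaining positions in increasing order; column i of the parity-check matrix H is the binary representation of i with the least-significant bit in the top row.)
Syndrome s = H · r^T (mod 2), r = 100101100100110:
  s[0] = (101010101010101)·(100101100100110) mod 2 = 1+0+0+0+0+0+1+0+0+0+0+0+1+0+0 mod 2 = 1
  s[1] = (011001100110011)·(100101100100110) mod 2 = 0+0+0+0+0+1+1+0+0+1+0+0+0+1+0 mod 2 = 0
  s[2] = (000111100001111)·(100101100100110) mod 2 = 0+0+0+1+0+1+1+0+0+0+0+0+1+1+0 mod 2 = 1
  s[3] = (000000011111111)·(100101100100110) mod 2 = 0+0+0+0+0+0+0+0+0+1+0+0+1+1+0 mod 2 = 1
Syndrome = 1011
Non-zero syndrome: error at position 13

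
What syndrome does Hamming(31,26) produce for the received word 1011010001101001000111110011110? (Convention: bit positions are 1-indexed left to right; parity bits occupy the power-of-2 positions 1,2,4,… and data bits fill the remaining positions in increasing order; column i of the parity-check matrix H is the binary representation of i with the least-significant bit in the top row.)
Syndrome s = H · r^T (mod 2), r = 1011010001101001000111110011110:
  s[0] = (1010101010101010101010101010101)·(1011010001101001000111110011110) mod 2 = 1+0+1+0+0+0+0+0+0+0+1+0+1+0+0+0+0+0+0+0+1+0+1+0+0+0+1+0+1+0+0 mod 2 = 0
  s[1] = (0110011001100110011001100110011)·(1011010001101001000111110011110) mod 2 = 0+0+1+0+0+1+0+0+0+1+1+0+0+0+0+0+0+0+0+0+0+1+1+0+0+0+1+0+0+1+0 mod 2 = 0
  s[2] = (0001111000011110000111100001111)·(1011010001101001000111110011110) mod 2 = 0+0+0+1+0+1+0+0+0+0+0+0+1+0+0+0+0+0+0+1+1+1+1+0+0+0+0+1+1+1+0 mod 2 = 0
  s[3] = (0000000111111110000000011111111)·(1011010001101001000111110011110) mod 2 = 0+0+0+0+0+0+0+0+0+1+1+0+1+0+0+0+0+0+0+0+0+0+0+1+0+0+1+1+1+1+0 mod 2 = 0
  s[4] = (0000000000000001111111111111111)·(1011010001101001000111110011110) mod 2 = 0+0+0+0+0+0+0+0+0+0+0+0+0+0+0+1+0+0+0+1+1+1+1+1+0+0+1+1+1+1+0 mod 2 = 0
Syndrome = 00000
s = 0: no error detected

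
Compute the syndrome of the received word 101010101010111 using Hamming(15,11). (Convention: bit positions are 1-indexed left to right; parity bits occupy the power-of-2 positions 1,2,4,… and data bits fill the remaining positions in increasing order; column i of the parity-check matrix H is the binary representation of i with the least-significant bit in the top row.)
Syndrome s = H · r^T (mod 2), r = 101010101010111:
  s[0] = (101010101010101)·(101010101010111) mod 2 = 1+0+1+0+1+0+1+0+1+0+1+0+1+0+1 mod 2 = 0
  s[1] = (011001100110011)·(101010101010111) mod 2 = 0+0+1+0+0+0+1+0+0+0+1+0+0+1+1 mod 2 = 1
  s[2] = (000111100001111)·(101010101010111) mod 2 = 0+0+0+0+1+0+1+0+0+0+0+0+1+1+1 mod 2 = 1
  s[3] = (000000011111111)·(101010101010111) mod 2 = 0+0+0+0+0+0+0+0+1+0+1+0+1+1+1 mod 2 = 1
Syndrome = 0111
Non-zero syndrome: error at position 14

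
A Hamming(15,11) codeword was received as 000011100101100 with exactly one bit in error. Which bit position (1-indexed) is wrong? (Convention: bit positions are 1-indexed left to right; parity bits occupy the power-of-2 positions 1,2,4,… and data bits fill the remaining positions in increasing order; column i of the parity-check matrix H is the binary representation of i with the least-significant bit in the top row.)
Syndrome s = H · r^T (mod 2), r = 000011100101100:
  s[0] = (101010101010101)·(000011100101100) mod 2 = 0+0+0+0+1+0+1+0+0+0+0+0+1+0+0 mod 2 = 1
  s[1] = (011001100110011)·(000011100101100) mod 2 = 0+0+0+0+0+1+1+0+0+1+0+0+0+0+0 mod 2 = 1
  s[2] = (000111100001111)·(000011100101100) mod 2 = 0+0+0+0+1+1+1+0+0+0+0+1+1+0+0 mod 2 = 1
  s[3] = (000000011111111)·(000011100101100) mod 2 = 0+0+0+0+0+0+0+0+0+1+0+1+1+0+0 mod 2 = 1
Syndrome = 1111
Column i of H is the binary representation of i, so the syndrome is the binary index of the flipped bit.
Read s = 1111 with s[0] as LSB: 1·2^0 + 1·2^1 + 1·2^2 + 1·2^3 = 15.
Error is at bit position 15.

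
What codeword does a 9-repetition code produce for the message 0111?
Repeat each bit 9× and concatenate:
0→000000000  1→111111111  1→111111111  1→111111111
Codeword = 000000000111111111111111111111111111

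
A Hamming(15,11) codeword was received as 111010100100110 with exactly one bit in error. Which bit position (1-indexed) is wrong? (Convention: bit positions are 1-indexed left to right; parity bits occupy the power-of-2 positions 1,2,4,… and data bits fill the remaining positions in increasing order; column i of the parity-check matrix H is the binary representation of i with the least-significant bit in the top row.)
Syndrome s = H · r^T (mod 2), r = 111010100100110:
  s[0] = (101010101010101)·(111010100100110) mod 2 = 1+0+1+0+1+0+1+0+0+0+0+0+1+0+0 mod 2 = 1
  s[1] = (011001100110011)·(111010100100110) mod 2 = 0+1+1+0+0+0+1+0+0+1+0+0+0+1+0 mod 2 = 1
  s[2] = (000111100001111)·(111010100100110) mod 2 = 0+0+0+0+1+0+1+0+0+0+0+0+1+1+0 mod 2 = 0
  s[3] = (000000011111111)·(111010100100110) mod 2 = 0+0+0+0+0+0+0+0+0+1+0+0+1+1+0 mod 2 = 1
Syndrome = 1101
Column i of H is the binary representation of i, so the syndrome is the binary index of the flipped bit.
Read s = 1101 with s[0] as LSB: 1·2^0 + 1·2^1 + 0·2^2 + 1·2^3 = 11.
Error is at bit position 11.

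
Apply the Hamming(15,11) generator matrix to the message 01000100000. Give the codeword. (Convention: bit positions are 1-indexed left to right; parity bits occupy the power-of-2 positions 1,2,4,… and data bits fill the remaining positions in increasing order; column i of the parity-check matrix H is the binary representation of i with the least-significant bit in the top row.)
Codeword c = d · G (mod 2), d = 01000100000:
  c[0] = d·G[:,0] = (01000100000)·(11011010101) mod 2 = 0+1+0+0+0+0+0+0+0+0+0 mod 2 = 1
  c[1] = d·G[:,1] = (01000100000)·(10110110011) mod 2 = 0+0+0+0+0+1+0+0+0+0+0 mod 2 = 1
  c[2] = d·G[:,2] = (01000100000)·(10000000000) mod 2 = 0+0+0+0+0+0+0+0+0+0+0 mod 2 = 0
  c[3] = d·G[:,3] = (01000100000)·(01110001111) mod 2 = 0+1+0+0+0+0+0+0+0+0+0 mod 2 = 1
  c[4] = d·G[:,4] = (01000100000)·(01000000000) mod 2 = 0+1+0+0+0+0+0+0+0+0+0 mod 2 = 1
  c[5] = d·G[:,5] = (01000100000)·(00100000000) mod 2 = 0+0+0+0+0+0+0+0+0+0+0 mod 2 = 0
  c[6] = d·G[:,6] = (01000100000)·(00010000000) mod 2 = 0+0+0+0+0+0+0+0+0+0+0 mod 2 = 0
  c[7] = d·G[:,7] = (01000100000)·(00001111111) mod 2 = 0+0+0+0+0+1+0+0+0+0+0 mod 2 = 1
  c[8] = d·G[:,8] = (01000100000)·(00001000000) mod 2 = 0+0+0+0+0+0+0+0+0+0+0 mod 2 = 0
  c[9] = d·G[:,9] = (01000100000)·(00000100000) mod 2 = 0+0+0+0+0+1+0+0+0+0+0 mod 2 = 1
  c[10] = d·G[:,10] = (01000100000)·(00000010000) mod 2 = 0+0+0+0+0+0+0+0+0+0+0 mod 2 = 0
  c[11] = d·G[:,11] = (01000100000)·(00000001000) mod 2 = 0+0+0+0+0+0+0+0+0+0+0 mod 2 = 0
  c[12] = d·G[:,12] = (01000100000)·(00000000100) mod 2 = 0+0+0+0+0+0+0+0+0+0+0 mod 2 = 0
  c[13] = d·G[:,13] = (01000100000)·(00000000010) mod 2 = 0+0+0+0+0+0+0+0+0+0+0 mod 2 = 0
  c[14] = d·G[:,14] = (01000100000)·(00000000001) mod 2 = 0+0+0+0+0+0+0+0+0+0+0 mod 2 = 0
Codeword = 110110010100000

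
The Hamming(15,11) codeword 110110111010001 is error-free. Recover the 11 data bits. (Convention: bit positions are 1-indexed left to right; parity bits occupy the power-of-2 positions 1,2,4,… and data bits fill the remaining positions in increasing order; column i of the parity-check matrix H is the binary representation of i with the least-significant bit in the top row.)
Parity bits occupy power-of-2 positions; data bits are at positions {3,5,6,7,9,10,11,12,13,14,15} (1-indexed).
Extract: c[3]=0 c[5]=1 c[6]=0 c[7]=1 c[9]=1 c[10]=0 c[11]=1 c[12]=0 c[13]=0 c[14]=0 c[15]=1
Data = 01011010001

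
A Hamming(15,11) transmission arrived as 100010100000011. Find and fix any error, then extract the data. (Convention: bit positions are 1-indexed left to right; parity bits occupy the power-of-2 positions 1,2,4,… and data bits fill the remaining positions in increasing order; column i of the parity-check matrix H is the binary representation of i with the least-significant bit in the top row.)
Syndrome s = H · r^T (mod 2), r = 100010100000011:
  s[0] = (101010101010101)·(100010100000011) mod 2 = 1+0+0+0+1+0+1+0+0+0+0+0+0+0+1 mod 2 = 0
  s[1] = (011001100110011)·(100010100000011) mod 2 = 0+0+0+0+0+0+1+0+0+0+0+0+0+1+1 mod 2 = 1
  s[2] = (000111100001111)·(100010100000011) mod 2 = 0+0+0+0+1+0+1+0+0+0+0+0+0+1+1 mod 2 = 0
  s[3] = (000000011111111)·(100010100000011) mod 2 = 0+0+0+0+0+0+0+0+0+0+0+0+0+1+1 mod 2 = 0
Syndrome = 0100
Column 2 of H equals this syndrome → error at bit 2 (1-indexed).
Flip bit 2: 100010100000011 → 110010100000011
Extract data bits at positions {3,5,6,7,9,10,11,12,13,14,15}: 01010000011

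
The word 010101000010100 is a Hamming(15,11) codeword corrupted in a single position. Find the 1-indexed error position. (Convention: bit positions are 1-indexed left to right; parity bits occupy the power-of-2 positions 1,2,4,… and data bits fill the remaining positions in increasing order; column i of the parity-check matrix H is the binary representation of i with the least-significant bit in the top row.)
Syndrome s = H · r^T (mod 2), r = 010101000010100:
  s[0] = (101010101010101)·(010101000010100) mod 2 = 0+0+0+0+0+0+0+0+0+0+1+0+1+0+0 mod 2 = 0
  s[1] = (011001100110011)·(010101000010100) mod 2 = 0+1+0+0+0+1+0+0+0+0+1+0+0+0+0 mod 2 = 1
  s[2] = (000111100001111)·(010101000010100) mod 2 = 0+0+0+1+0+1+0+0+0+0+0+0+1+0+0 mod 2 = 1
  s[3] = (000000011111111)·(010101000010100) mod 2 = 0+0+0+0+0+0+0+0+0+0+1+0+1+0+0 mod 2 = 0
Syndrome = 0110
Column i of H is the binary representation of i, so the syndrome is the binary index of the flipped bit.
Read s = 0110 with s[0] as LSB: 0·2^0 + 1·2^1 + 1·2^2 + 0·2^3 = 6.
Error is at bit position 6.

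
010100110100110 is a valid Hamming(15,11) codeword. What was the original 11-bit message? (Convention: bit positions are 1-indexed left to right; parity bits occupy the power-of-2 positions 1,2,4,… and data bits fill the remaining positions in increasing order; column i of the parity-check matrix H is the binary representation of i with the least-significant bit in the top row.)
Parity bits occupy power-of-2 positions; data bits are at positions {3,5,6,7,9,10,11,12,13,14,15} (1-indexed).
Extract: c[3]=0 c[5]=0 c[6]=0 c[7]=1 c[9]=0 c[10]=1 c[11]=0 c[12]=0 c[13]=1 c[14]=1 c[15]=0
Data = 00010100110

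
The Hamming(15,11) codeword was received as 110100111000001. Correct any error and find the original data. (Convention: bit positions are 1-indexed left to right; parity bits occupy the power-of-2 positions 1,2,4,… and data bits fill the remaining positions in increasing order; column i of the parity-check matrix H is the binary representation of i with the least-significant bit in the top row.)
Syndrome s = H · r^T (mod 2), r = 110100111000001:
  s[0] = (101010101010101)·(110100111000001) mod 2 = 1+0+0+0+0+0+1+0+1+0+0+0+0+0+1 mod 2 = 0
  s[1] = (011001100110011)·(110100111000001) mod 2 = 0+1+0+0+0+0+1+0+0+0+0+0+0+0+1 mod 2 = 1
  s[2] = (000111100001111)·(110100111000001) mod 2 = 0+0+0+1+0+0+1+0+0+0+0+0+0+0+1 mod 2 = 1
  s[3] = (000000011111111)·(110100111000001) mod 2 = 0+0+0+0+0+0+0+1+1+0+0+0+0+0+1 mod 2 = 1
Syndrome = 0111
Column 14 of H equals this syndrome → error at bit 14 (1-indexed).
Flip bit 14: 110100111000001 → 110100111000011
Extract data bits at positions {3,5,6,7,9,10,11,12,13,14,15}: 00011000011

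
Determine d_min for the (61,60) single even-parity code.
d_min = 2 (flipping one data bit also flips the parity bit, so the two closest codewords differ in exactly 2 positions).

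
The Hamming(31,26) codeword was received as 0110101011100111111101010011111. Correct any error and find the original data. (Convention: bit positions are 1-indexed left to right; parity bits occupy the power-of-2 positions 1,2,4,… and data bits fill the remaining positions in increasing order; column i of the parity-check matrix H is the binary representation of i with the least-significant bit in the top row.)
Syndrome s = H · r^T (mod 2), r = 0110101011100111111101010011111:
  s[0] = (1010101010101010101010101010101)·(0110101011100111111101010011111) mod 2 = 0+0+1+0+1+0+1+0+1+0+1+0+0+0+1+0+1+0+1+0+0+0+0+0+0+0+1+0+1+0+1 mod 2 = 1
  s[1] = (0110011001100110011001100110011)·(0110101011100111111101010011111) mod 2 = 0+1+1+0+0+0+1+0+0+1+1+0+0+1+1+0+0+1+1+0+0+1+0+0+0+0+1+0+0+1+1 mod 2 = 1
  s[2] = (0001111000011110000111100001111)·(0110101011100111111101010011111) mod 2 = 0+0+0+0+1+0+1+0+0+0+0+0+0+1+1+0+0+0+0+1+0+1+0+0+0+0+0+1+1+1+1 mod 2 = 0
  s[3] = (0000000111111110000000011111111)·(0110101011100111111101010011111) mod 2 = 0+0+0+0+0+0+0+0+1+1+1+0+0+1+1+0+0+0+0+0+0+0+0+1+0+0+1+1+1+1+1 mod 2 = 1
  s[4] = (0000000000000001111111111111111)·(0110101011100111111101010011111) mod 2 = 0+0+0+0+0+0+0+0+0+0+0+0+0+0+0+1+1+1+1+1+0+1+0+1+0+0+1+1+1+1+1 mod 2 = 0
Syndrome = 11010
Column 11 of H equals this syndrome → error at bit 11 (1-indexed).
Flip bit 11: 0110101011100111111101010011111 → 0110101011000111111101010011111
Extract data bits at positions {3,5,6,7,9,10,11,12,13,14,15,17,18,19,20,21,22,23,24,25,26,27,28,29,30,31}: 11011100011111101010011111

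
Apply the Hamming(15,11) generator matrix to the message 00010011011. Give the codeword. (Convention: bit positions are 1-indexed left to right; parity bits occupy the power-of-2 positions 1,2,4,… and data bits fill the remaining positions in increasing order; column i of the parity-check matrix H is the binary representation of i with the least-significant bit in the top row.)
Codeword c = d · G (mod 2), d = 00010011011:
  c[0] = d·G[:,0] = (00010011011)·(11011010101) mod 2 = 0+0+0+1+0+0+1+0+0+0+1 mod 2 = 1
  c[1] = d·G[:,1] = (00010011011)·(10110110011) mod 2 = 0+0+0+1+0+0+1+0+0+1+1 mod 2 = 0
  c[2] = d·G[:,2] = (00010011011)·(10000000000) mod 2 = 0+0+0+0+0+0+0+0+0+0+0 mod 2 = 0
  c[3] = d·G[:,3] = (00010011011)·(01110001111) mod 2 = 0+0+0+1+0+0+0+1+0+1+1 mod 2 = 0
  c[4] = d·G[:,4] = (00010011011)·(01000000000) mod 2 = 0+0+0+0+0+0+0+0+0+0+0 mod 2 = 0
  c[5] = d·G[:,5] = (00010011011)·(00100000000) mod 2 = 0+0+0+0+0+0+0+0+0+0+0 mod 2 = 0
  c[6] = d·G[:,6] = (00010011011)·(00010000000) mod 2 = 0+0+0+1+0+0+0+0+0+0+0 mod 2 = 1
  c[7] = d·G[:,7] = (00010011011)·(00001111111) mod 2 = 0+0+0+0+0+0+1+1+0+1+1 mod 2 = 0
  c[8] = d·G[:,8] = (00010011011)·(00001000000) mod 2 = 0+0+0+0+0+0+0+0+0+0+0 mod 2 = 0
  c[9] = d·G[:,9] = (00010011011)·(00000100000) mod 2 = 0+0+0+0+0+0+0+0+0+0+0 mod 2 = 0
  c[10] = d·G[:,10] = (00010011011)·(00000010000) mod 2 = 0+0+0+0+0+0+1+0+0+0+0 mod 2 = 1
  c[11] = d·G[:,11] = (00010011011)·(00000001000) mod 2 = 0+0+0+0+0+0+0+1+0+0+0 mod 2 = 1
  c[12] = d·G[:,12] = (00010011011)·(00000000100) mod 2 = 0+0+0+0+0+0+0+0+0+0+0 mod 2 = 0
  c[13] = d·G[:,13] = (00010011011)·(00000000010) mod 2 = 0+0+0+0+0+0+0+0+0+1+0 mod 2 = 1
  c[14] = d·G[:,14] = (00010011011)·(00000000001) mod 2 = 0+0+0+0+0+0+0+0+0+0+1 mod 2 = 1
Codeword = 100000100011011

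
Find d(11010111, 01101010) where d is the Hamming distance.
XOR = 10111101, count of 1s = 6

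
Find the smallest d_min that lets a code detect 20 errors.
Detecting e errors requires d_min ≥ e + 1 = 20 + 1 = 21.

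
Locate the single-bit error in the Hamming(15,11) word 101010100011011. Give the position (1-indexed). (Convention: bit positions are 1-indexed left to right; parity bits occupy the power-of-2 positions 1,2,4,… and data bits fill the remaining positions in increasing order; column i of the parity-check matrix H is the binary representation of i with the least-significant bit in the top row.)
Syndrome s = H · r^T (mod 2), r = 101010100011011:
  s[0] = (101010101010101)·(101010100011011) mod 2 = 1+0+1+0+1+0+1+0+0+0+1+0+0+0+1 mod 2 = 0
  s[1] = (011001100110011)·(101010100011011) mod 2 = 0+0+1+0+0+0+1+0+0+0+1+0+0+1+1 mod 2 = 1
  s[2] = (000111100001111)·(101010100011011) mod 2 = 0+0+0+0+1+0+1+0+0+0+0+1+0+1+1 mod 2 = 1
  s[3] = (000000011111111)·(101010100011011) mod 2 = 0+0+0+0+0+0+0+0+0+0+1+1+0+1+1 mod 2 = 0
Syndrome = 0110
Column i of H is the binary representation of i, so the syndrome is the binary index of the flipped bit.
Read s = 0110 with s[0] as LSB: 0·2^0 + 1·2^1 + 1·2^2 + 0·2^3 = 6.
Error is at bit position 6.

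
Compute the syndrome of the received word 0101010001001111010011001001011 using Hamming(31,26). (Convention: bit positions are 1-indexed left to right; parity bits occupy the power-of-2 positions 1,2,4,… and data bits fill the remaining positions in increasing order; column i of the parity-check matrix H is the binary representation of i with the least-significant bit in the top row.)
Syndrome s = H · r^T (mod 2), r = 0101010001001111010011001001011:
  s[0] = (1010101010101010101010101010101)·(0101010001001111010011001001011) mod 2 = 0+0+0+0+0+0+0+0+0+0+0+0+1+0+1+0+0+0+0+0+1+0+0+0+1+0+0+0+0+0+1 mod 2 = 1
  s[1] = (0110011001100110011001100110011)·(0101010001001111010011001001011) mod 2 = 0+1+0+0+0+1+0+0+0+1+0+0+0+1+1+0+0+1+0+0+0+1+0+0+0+0+0+0+0+1+1 mod 2 = 1
  s[2] = (0001111000011110000111100001111)·(0101010001001111010011001001011) mod 2 = 0+0+0+1+0+1+0+0+0+0+0+0+1+1+1+0+0+0+0+0+1+1+0+0+0+0+0+1+0+1+1 mod 2 = 0
  s[3] = (0000000111111110000000011111111)·(0101010001001111010011001001011) mod 2 = 0+0+0+0+0+0+0+0+0+1+0+0+1+1+1+0+0+0+0+0+0+0+0+0+1+0+0+1+0+1+1 mod 2 = 0
  s[4] = (0000000000000001111111111111111)·(0101010001001111010011001001011) mod 2 = 0+0+0+0+0+0+0+0+0+0+0+0+0+0+0+1+0+1+0+0+1+1+0+0+1+0+0+1+0+1+1 mod 2 = 0
Syndrome = 11000
Non-zero syndrome: error at position 3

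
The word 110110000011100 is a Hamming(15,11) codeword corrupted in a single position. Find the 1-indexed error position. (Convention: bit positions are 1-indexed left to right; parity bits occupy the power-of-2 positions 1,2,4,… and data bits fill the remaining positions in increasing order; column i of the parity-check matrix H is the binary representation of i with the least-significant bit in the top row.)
Syndrome s = H · r^T (mod 2), r = 110110000011100:
  s[0] = (101010101010101)·(110110000011100) mod 2 = 1+0+0+0+1+0+0+0+0+0+1+0+1+0+0 mod 2 = 0
  s[1] = (011001100110011)·(110110000011100) mod 2 = 0+1+0+0+0+0+0+0+0+0+1+0+0+0+0 mod 2 = 0
  s[2] = (000111100001111)·(110110000011100) mod 2 = 0+0+0+1+1+0+0+0+0+0+0+1+1+0+0 mod 2 = 0
  s[3] = (000000011111111)·(110110000011100) mod 2 = 0+0+0+0+0+0+0+0+0+0+1+1+1+0+0 mod 2 = 1
Syndrome = 0001
Column i of H is the binary representation of i, so the syndrome is the binary index of the flipped bit.
Read s = 0001 with s[0] as LSB: 0·2^0 + 0·2^1 + 0·2^2 + 1·2^3 = 8.
Error is at bit position 8.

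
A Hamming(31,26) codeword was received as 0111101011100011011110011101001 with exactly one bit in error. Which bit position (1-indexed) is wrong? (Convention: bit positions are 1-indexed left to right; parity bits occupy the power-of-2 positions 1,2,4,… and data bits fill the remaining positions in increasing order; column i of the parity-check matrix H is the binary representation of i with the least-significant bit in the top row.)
Syndrome s = H · r^T (mod 2), r = 0111101011100011011110011101001:
  s[0] = (1010101010101010101010101010101)·(0111101011100011011110011101001) mod 2 = 0+0+1+0+1+0+1+0+1+0+1+0+0+0+1+0+0+0+1+0+1+0+0+0+1+0+0+0+0+0+1 mod 2 = 0
  s[1] = (0110011001100110011001100110011)·(0111101011100011011110011101001) mod 2 = 0+1+1+0+0+0+1+0+0+1+1+0+0+0+1+0+0+1+1+0+0+0+0+0+0+1+0+0+0+0+1 mod 2 = 0
  s[2] = (0001111000011110000111100001111)·(0111101011100011011110011101001) mod 2 = 0+0+0+1+1+0+1+0+0+0+0+0+0+0+1+0+0+0+0+1+1+0+0+0+0+0+0+1+0+0+1 mod 2 = 0
  s[3] = (0000000111111110000000011111111)·(0111101011100011011110011101001) mod 2 = 0+0+0+0+0+0+0+0+1+1+1+0+0+0+1+0+0+0+0+0+0+0+0+1+1+1+0+1+0+0+1 mod 2 = 1
  s[4] = (0000000000000001111111111111111)·(0111101011100011011110011101001) mod 2 = 0+0+0+0+0+0+0+0+0+0+0+0+0+0+0+1+0+1+1+1+1+0+0+1+1+1+0+1+0+0+1 mod 2 = 0
Syndrome = 00010
Column i of H is the binary representation of i, so the syndrome is the binary index of the flipped bit.
Read s = 00010 with s[0] as LSB: 0·2^0 + 0·2^1 + 0·2^2 + 1·2^3 + 0·2^4 = 8.
Error is at bit position 8.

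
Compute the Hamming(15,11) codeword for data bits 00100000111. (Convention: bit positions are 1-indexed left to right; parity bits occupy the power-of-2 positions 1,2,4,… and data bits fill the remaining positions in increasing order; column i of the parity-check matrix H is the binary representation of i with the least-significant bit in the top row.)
Codeword c = d · G (mod 2), d = 00100000111:
  c[0] = d·G[:,0] = (00100000111)·(11011010101) mod 2 = 0+0+0+0+0+0+0+0+1+0+1 mod 2 = 0
  c[1] = d·G[:,1] = (00100000111)·(10110110011) mod 2 = 0+0+1+0+0+0+0+0+0+1+1 mod 2 = 1
  c[2] = d·G[:,2] = (00100000111)·(10000000000) mod 2 = 0+0+0+0+0+0+0+0+0+0+0 mod 2 = 0
  c[3] = d·G[:,3] = (00100000111)·(01110001111) mod 2 = 0+0+1+0+0+0+0+0+1+1+1 mod 2 = 0
  c[4] = d·G[:,4] = (00100000111)·(01000000000) mod 2 = 0+0+0+0+0+0+0+0+0+0+0 mod 2 = 0
  c[5] = d·G[:,5] = (00100000111)·(00100000000) mod 2 = 0+0+1+0+0+0+0+0+0+0+0 mod 2 = 1
  c[6] = d·G[:,6] = (00100000111)·(00010000000) mod 2 = 0+0+0+0+0+0+0+0+0+0+0 mod 2 = 0
  c[7] = d·G[:,7] = (00100000111)·(00001111111) mod 2 = 0+0+0+0+0+0+0+0+1+1+1 mod 2 = 1
  c[8] = d·G[:,8] = (00100000111)·(00001000000) mod 2 = 0+0+0+0+0+0+0+0+0+0+0 mod 2 = 0
  c[9] = d·G[:,9] = (00100000111)·(00000100000) mod 2 = 0+0+0+0+0+0+0+0+0+0+0 mod 2 = 0
  c[10] = d·G[:,10] = (00100000111)·(00000010000) mod 2 = 0+0+0+0+0+0+0+0+0+0+0 mod 2 = 0
  c[11] = d·G[:,11] = (00100000111)·(00000001000) mod 2 = 0+0+0+0+0+0+0+0+0+0+0 mod 2 = 0
  c[12] = d·G[:,12] = (00100000111)·(00000000100) mod 2 = 0+0+0+0+0+0+0+0+1+0+0 mod 2 = 1
  c[13] = d·G[:,13] = (00100000111)·(00000000010) mod 2 = 0+0+0+0+0+0+0+0+0+1+0 mod 2 = 1
  c[14] = d·G[:,14] = (00100000111)·(00000000001) mod 2 = 0+0+0+0+0+0+0+0+0+0+1 mod 2 = 1
Codeword = 010001010000111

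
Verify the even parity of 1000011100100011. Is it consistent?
Sum of all bits: 1+0+0+0+0+1+1+1+0+0+1+0+0+0+1+1 = 7; 7 mod 2 = 1. Result is 1 → parity error detected.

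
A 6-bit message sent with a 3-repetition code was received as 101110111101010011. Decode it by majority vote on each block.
Split into 3-bit blocks and majority-vote each:
  block 1 = 101: 2 ones, 1 zeros → 1
  block 2 = 110: 2 ones, 1 zeros → 1
  block 3 = 111: 3 ones, 0 zeros → 1
  block 4 = 101: 2 ones, 1 zeros → 1
  block 5 = 010: 1 ones, 2 zeros → 0
  block 6 = 011: 2 ones, 1 zeros → 1
Decoded = 111101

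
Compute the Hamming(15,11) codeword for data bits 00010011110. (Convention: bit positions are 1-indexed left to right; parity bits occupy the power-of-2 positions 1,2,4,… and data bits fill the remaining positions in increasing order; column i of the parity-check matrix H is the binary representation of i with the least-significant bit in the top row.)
Codeword c = d · G (mod 2), d = 00010011110:
  c[0] = d·G[:,0] = (00010011110)·(11011010101) mod 2 = 0+0+0+1+0+0+1+0+1+0+0 mod 2 = 1
  c[1] = d·G[:,1] = (00010011110)·(10110110011) mod 2 = 0+0+0+1+0+0+1+0+0+1+0 mod 2 = 1
  c[2] = d·G[:,2] = (00010011110)·(10000000000) mod 2 = 0+0+0+0+0+0+0+0+0+0+0 mod 2 = 0
  c[3] = d·G[:,3] = (00010011110)·(01110001111) mod 2 = 0+0+0+1+0+0+0+1+1+1+0 mod 2 = 0
  c[4] = d·G[:,4] = (00010011110)·(01000000000) mod 2 = 0+0+0+0+0+0+0+0+0+0+0 mod 2 = 0
  c[5] = d·G[:,5] = (00010011110)·(00100000000) mod 2 = 0+0+0+0+0+0+0+0+0+0+0 mod 2 = 0
  c[6] = d·G[:,6] = (00010011110)·(00010000000) mod 2 = 0+0+0+1+0+0+0+0+0+0+0 mod 2 = 1
  c[7] = d·G[:,7] = (00010011110)·(00001111111) mod 2 = 0+0+0+0+0+0+1+1+1+1+0 mod 2 = 0
  c[8] = d·G[:,8] = (00010011110)·(00001000000) mod 2 = 0+0+0+0+0+0+0+0+0+0+0 mod 2 = 0
  c[9] = d·G[:,9] = (00010011110)·(00000100000) mod 2 = 0+0+0+0+0+0+0+0+0+0+0 mod 2 = 0
  c[10] = d·G[:,10] = (00010011110)·(00000010000) mod 2 = 0+0+0+0+0+0+1+0+0+0+0 mod 2 = 1
  c[11] = d·G[:,11] = (00010011110)·(00000001000) mod 2 = 0+0+0+0+0+0+0+1+0+0+0 mod 2 = 1
  c[12] = d·G[:,12] = (00010011110)·(00000000100) mod 2 = 0+0+0+0+0+0+0+0+1+0+0 mod 2 = 1
  c[13] = d·G[:,13] = (00010011110)·(00000000010) mod 2 = 0+0+0+0+0+0+0+0+0+1+0 mod 2 = 1
  c[14] = d·G[:,14] = (00010011110)·(00000000001) mod 2 = 0+0+0+0+0+0+0+0+0+0+0 mod 2 = 0
Codeword = 110000100011110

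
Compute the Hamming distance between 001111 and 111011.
XOR = 110100, count of 1s = 3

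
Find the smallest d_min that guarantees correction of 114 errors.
Correcting t errors requires d_min ≥ 2t + 1 = 2·114 + 1 = 229.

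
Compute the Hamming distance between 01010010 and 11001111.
XOR = 10011101, count of 1s = 5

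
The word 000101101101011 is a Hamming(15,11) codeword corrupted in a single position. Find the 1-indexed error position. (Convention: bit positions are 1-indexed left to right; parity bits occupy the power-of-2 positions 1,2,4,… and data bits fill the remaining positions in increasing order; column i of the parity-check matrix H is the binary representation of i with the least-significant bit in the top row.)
Syndrome s = H · r^T (mod 2), r = 000101101101011:
  s[0] = (101010101010101)·(000101101101011) mod 2 = 0+0+0+0+0+0+1+0+1+0+0+0+0+0+1 mod 2 = 1
  s[1] = (011001100110011)·(000101101101011) mod 2 = 0+0+0+0+0+1+1+0+0+1+0+0+0+1+1 mod 2 = 1
  s[2] = (000111100001111)·(000101101101011) mod 2 = 0+0+0+1+0+1+1+0+0+0+0+1+0+1+1 mod 2 = 0
  s[3] = (000000011111111)·(000101101101011) mod 2 = 0+0+0+0+0+0+0+0+1+1+0+1+0+1+1 mod 2 = 1
Syndrome = 1101
Column i of H is the binary representation of i, so the syndrome is the binary index of the flipped bit.
Read s = 1101 with s[0] as LSB: 1·2^0 + 1·2^1 + 0·2^2 + 1·2^3 = 11.
Error is at bit position 11.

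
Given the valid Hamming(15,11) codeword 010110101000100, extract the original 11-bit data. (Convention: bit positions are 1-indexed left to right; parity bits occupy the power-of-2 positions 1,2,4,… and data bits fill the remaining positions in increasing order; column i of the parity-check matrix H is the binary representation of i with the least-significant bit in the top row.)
Parity bits occupy power-of-2 positions; data bits are at positions {3,5,6,7,9,10,11,12,13,14,15} (1-indexed).
Extract: c[3]=0 c[5]=1 c[6]=0 c[7]=1 c[9]=1 c[10]=0 c[11]=0 c[12]=0 c[13]=1 c[14]=0 c[15]=0
Data = 01011000100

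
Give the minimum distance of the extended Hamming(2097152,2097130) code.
d_min = 4 (adding an overall parity bit to Hamming(2097151,2097130) raises d_min from 3 to 4).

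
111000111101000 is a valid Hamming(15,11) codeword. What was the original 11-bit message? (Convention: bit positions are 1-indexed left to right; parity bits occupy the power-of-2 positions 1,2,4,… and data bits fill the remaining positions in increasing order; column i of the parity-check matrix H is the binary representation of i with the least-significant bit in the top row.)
Parity bits occupy power-of-2 positions; data bits are at positions {3,5,6,7,9,10,11,12,13,14,15} (1-indexed).
Extract: c[3]=1 c[5]=0 c[6]=0 c[7]=1 c[9]=1 c[10]=1 c[11]=0 c[12]=1 c[13]=0 c[14]=0 c[15]=0
Data = 10011101000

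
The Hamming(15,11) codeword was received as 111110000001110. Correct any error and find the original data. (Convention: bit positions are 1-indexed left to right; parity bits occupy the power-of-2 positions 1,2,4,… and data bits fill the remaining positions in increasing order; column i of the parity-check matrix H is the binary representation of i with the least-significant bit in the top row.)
Syndrome s = H · r^T (mod 2), r = 111110000001110:
  s[0] = (101010101010101)·(111110000001110) mod 2 = 1+0+1+0+1+0+0+0+0+0+0+0+1+0+0 mod 2 = 0
  s[1] = (011001100110011)·(111110000001110) mod 2 = 0+1+1+0+0+0+0+0+0+0+0+0+0+1+0 mod 2 = 1
  s[2] = (000111100001111)·(111110000001110) mod 2 = 0+0+0+1+1+0+0+0+0+0+0+1+1+1+0 mod 2 = 1
  s[3] = (000000011111111)·(111110000001110) mod 2 = 0+0+0+0+0+0+0+0+0+0+0+1+1+1+0 mod 2 = 1
Syndrome = 0111
Column 14 of H equals this syndrome → error at bit 14 (1-indexed).
Flip bit 14: 111110000001110 → 111110000001100
Extract data bits at positions {3,5,6,7,9,10,11,12,13,14,15}: 11000001100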